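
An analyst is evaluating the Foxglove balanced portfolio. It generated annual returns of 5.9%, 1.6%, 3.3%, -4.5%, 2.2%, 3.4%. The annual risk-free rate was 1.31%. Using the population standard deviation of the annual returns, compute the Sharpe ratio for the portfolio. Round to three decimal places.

0.211

r̄ = (5.9 + 1.6 + 3.3 − 4.5 + 2.2 + 3.4) / 6 = 11.90 / 6 = 1.9833%
Population std dev = √[61.3083 / 6] = 3.1966%
Sharpe = (r̄ − rf) / σ = (1.9833 − 1.31) / 3.1966 = 0.6733 / 3.1966 = 0.2106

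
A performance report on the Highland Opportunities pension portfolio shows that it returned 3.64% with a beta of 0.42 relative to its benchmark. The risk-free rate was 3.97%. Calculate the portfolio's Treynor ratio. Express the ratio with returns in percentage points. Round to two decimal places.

-0.79

Treynor = (Rp − Rf) / β = (3.64% − 3.97%) / 0.42 = -0.33 / 0.42 = -0.7857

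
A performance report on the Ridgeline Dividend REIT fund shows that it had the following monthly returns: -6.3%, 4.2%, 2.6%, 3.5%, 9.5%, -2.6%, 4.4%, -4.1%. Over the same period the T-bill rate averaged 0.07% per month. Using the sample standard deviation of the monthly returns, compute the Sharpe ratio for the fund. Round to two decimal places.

0.25

μ = (-6.3 + 4.2 + 2.6 + 3.5 + 9.5 − 2.6 + 4.4 − 4.1) / 8 = 11.20 / 8 = 1.4000%
Sample σ = √[Σ(r − μ)² / 7] = √[193.8400 / 7] = √27.6914 = 5.2623%
Sharpe = (μ − rf) / σ = (1.4000 − 0.07) / 5.2623 = 1.3300 / 5.2623 = 0.2527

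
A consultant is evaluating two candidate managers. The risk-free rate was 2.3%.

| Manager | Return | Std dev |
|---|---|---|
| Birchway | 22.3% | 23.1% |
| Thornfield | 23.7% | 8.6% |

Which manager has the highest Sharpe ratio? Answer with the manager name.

Thornfield

Birchway: Sharpe ratio = (22.3% − 2.3%) / 23.1% = 0.866
Thornfield: Sharpe ratio = (23.7% − 2.3%) / 8.6% = 2.488
Highest: Thornfield (2.488).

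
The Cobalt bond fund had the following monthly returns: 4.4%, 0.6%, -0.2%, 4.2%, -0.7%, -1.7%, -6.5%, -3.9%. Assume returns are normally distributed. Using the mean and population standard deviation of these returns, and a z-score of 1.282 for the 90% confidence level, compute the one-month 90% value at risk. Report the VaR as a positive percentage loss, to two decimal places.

Mean return r̄ = -3.80 / 8 = -0.4750%
Σ(r − r̄)² = (4.4 − (-0.4750))² + (0.6 − (-0.4750))² + … = 96.4350
population σ = √(96.4350 / 8) = √12.0544 = 3.4719%
VaR = −(r̄ − z·σ) = −(-0.4750 − 1.282 × 3.4719) = −(-4.9260) = 4.9260%

4.93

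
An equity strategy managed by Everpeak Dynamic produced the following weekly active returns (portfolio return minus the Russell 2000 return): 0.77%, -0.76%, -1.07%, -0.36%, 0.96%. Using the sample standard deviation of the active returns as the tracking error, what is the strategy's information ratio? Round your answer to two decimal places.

-0.10

μ = (0.77 − 0.76 − 1.07 − 0.36 + 0.96) / 5 = -0.460 / 5 = -0.0920%
Σ(r − μ)² = (0.77 − (-0.0920))² + (-0.76 − (-0.0920))² + (-1.07 − (-0.0920))² + … = 3.3243
σ = √[3.3243 / 4] = 0.9116%
IR = μ / tracking error = -0.0920 / 0.9116 = -0.1009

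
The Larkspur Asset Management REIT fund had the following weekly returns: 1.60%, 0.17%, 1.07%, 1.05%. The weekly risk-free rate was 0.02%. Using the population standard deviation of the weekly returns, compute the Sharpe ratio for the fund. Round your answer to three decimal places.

Mean return r̄ = 3.890 / 4 = 0.9725%
Population σ = √[Σ(r − r̄)² / 4] = √[1.0533 / 4] = √0.2633 = 0.5131%
Sharpe = (r̄ − rf) / σ = (0.9725 − 0.02) / 0.5131 = 0.9525 / 0.5131 = 1.8564

1.856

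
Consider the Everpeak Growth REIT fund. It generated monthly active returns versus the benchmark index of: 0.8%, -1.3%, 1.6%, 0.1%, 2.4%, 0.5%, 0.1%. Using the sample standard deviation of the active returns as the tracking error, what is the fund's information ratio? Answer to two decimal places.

μ = (0.8 − 1.3 + 1.6 + 0.1 + 2.4 + 0.5 + 0.1) / 7 = 4.20 / 7 = 0.6000%
Sample std dev = √[8.4000 / 6] = 1.1832%
IR = μ / tracking error = 0.6000 / 1.1832 = 0.5071

0.51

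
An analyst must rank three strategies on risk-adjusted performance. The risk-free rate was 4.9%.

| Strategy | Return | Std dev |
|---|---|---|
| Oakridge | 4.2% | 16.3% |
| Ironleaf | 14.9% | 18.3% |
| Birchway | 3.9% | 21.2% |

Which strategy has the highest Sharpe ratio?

Oakridge: Sharpe ratio = (4.2% − 4.9%) / 16.3% = -0.043
Ironleaf: Sharpe ratio = (14.9% − 4.9%) / 18.3% = 0.546
Birchway: Sharpe ratio = (3.9% − 4.9%) / 21.2% = -0.047
Highest: Ironleaf (0.546).

Ironleaf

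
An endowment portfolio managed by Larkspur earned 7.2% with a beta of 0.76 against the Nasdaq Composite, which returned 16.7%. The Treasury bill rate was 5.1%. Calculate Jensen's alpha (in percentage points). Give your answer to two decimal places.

CAPM expected return = Rf + β(Rm − Rf) = 5.1% + 0.76 × (16.7% − 5.1%) = 5.1 + 0.76 × 11.60 = 13.9160%
Jensen's α = Rp − E[R] = 7.2% − 13.9160% = -6.7160

-6.72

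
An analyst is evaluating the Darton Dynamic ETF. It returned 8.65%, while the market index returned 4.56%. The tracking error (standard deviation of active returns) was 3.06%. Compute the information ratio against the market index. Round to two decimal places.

IR = (Rp − Rb) / TE = (8.65% − 4.56%) / 3.06% = 4.09% / 3.06% = 1.3366

1.34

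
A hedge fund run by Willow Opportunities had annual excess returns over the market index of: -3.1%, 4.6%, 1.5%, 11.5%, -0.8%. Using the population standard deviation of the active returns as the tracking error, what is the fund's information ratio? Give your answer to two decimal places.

r̄ = (-3.1 + 4.6 + 1.5 + 11.5 − 0.8) / 5 = 13.70 / 5 = 2.7400%
Σ(r − r̄)² = (-3.1 − 2.7400)² + (4.6 − 2.7400)² + (1.5 − 2.7400)² + … = 128.3720
σ = √[128.3720 / 5] = 5.0670%
IR = r̄ / tracking error = 2.7400 / 5.0670 = 0.5408

0.54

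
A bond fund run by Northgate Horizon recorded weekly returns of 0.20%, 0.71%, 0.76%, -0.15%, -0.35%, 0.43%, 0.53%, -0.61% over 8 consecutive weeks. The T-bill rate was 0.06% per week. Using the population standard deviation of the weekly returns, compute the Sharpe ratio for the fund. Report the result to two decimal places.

0.27

Mean return μ = 1.520 / 8 = 0.1900%
Σ(r − μ)² = 1.8158; population σ = √(1.8158/8) = 0.4764%
Sharpe = (μ − rf) / σ = (0.1900 − 0.06) / 0.4764 = 0.1300 / 0.4764 = 0.2729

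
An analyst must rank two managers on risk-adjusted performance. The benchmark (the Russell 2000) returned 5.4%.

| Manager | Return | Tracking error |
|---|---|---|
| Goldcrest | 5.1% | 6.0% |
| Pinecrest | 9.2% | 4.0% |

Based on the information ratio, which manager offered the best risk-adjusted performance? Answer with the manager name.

Pinecrest

Goldcrest: IR = (5.1% − 5.4%) / 6.0% = -0.050
Pinecrest: IR = (9.2% − 5.4%) / 4.0% = 0.950
Highest: Pinecrest (0.950).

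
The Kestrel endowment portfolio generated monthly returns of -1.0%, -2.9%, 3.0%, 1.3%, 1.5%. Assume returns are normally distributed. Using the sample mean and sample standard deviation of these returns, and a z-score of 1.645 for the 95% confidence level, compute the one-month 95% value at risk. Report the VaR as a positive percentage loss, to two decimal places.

3.45

μ = (-1 − 2.9 + 3 + 1.3 + 1.5) / 5 = 1.90 / 5 = 0.3800%
Σ(r − μ)² = (-1 − 0.3800)² + (-2.9 − 0.3800)² + … = 21.6280
sample σ = √(21.6280 / 4) = √5.4070 = 2.3253%
VaR = −(μ − z·σ) = −(0.3800 − 1.645 × 2.3253) = −(-3.4451) = 3.4451%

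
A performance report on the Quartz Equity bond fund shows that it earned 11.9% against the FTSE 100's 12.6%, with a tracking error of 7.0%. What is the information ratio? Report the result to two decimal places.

-0.10

IR = (Rp − Rb) / TE = (11.9% − 12.6%) / 7.0% = -0.70% / 7.0% = -0.1000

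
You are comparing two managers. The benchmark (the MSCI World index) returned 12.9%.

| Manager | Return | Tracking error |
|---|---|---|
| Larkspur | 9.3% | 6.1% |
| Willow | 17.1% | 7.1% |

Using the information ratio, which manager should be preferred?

Willow

Larkspur: IR = (9.3% − 12.9%) / 6.1% = -0.590
Willow: IR = (17.1% − 12.9%) / 7.1% = 0.592
Highest: Willow (0.592).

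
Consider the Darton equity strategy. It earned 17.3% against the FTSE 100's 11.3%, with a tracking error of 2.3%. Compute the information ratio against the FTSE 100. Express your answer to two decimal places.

2.61

IR = (Rp − Rb) / TE = (17.3% − 11.3%) / 2.3% = 6.00% / 2.3% = 2.6087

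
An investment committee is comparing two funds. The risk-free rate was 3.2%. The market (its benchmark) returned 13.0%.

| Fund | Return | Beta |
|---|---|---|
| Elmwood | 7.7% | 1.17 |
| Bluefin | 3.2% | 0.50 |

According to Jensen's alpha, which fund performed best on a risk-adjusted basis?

Elmwood: α = 7.7% − [3.2% + 1.17 × (13.0% − 3.2%)] = -6.966
Bluefin: α = 3.2% − [3.2% + 0.50 × (13.0% − 3.2%)] = -4.900
Highest: Bluefin (-4.900).

Bluefin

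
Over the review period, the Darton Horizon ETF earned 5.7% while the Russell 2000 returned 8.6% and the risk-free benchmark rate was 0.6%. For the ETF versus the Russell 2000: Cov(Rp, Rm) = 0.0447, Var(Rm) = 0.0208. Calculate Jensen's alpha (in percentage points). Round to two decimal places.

β = Cov / Var = 0.0447 / 0.0208 = 2.1490
E[R] = Rf + β(Rm − Rf) = 0.6% + 2.1490 × (8.6% − 0.6%) = 17.7920%
α = Rp − E[R] = 5.7% − 17.7920% = -12.0920

-12.09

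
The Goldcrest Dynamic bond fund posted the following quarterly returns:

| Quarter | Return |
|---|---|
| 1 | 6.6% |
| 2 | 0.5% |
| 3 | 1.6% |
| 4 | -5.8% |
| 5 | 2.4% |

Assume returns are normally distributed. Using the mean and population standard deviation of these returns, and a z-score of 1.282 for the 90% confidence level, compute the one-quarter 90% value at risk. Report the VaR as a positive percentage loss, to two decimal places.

4.07

Mean return μ = 5.30 / 5 = 1.0600%
Population σ = √[Σ(r − μ)² / 5] = √[80.1520 / 5] = √16.0304 = 4.0038%
VaR = −(μ − z·σ) = −(1.0600 − 1.282 × 4.0038) = −(-4.0729) = 4.0729%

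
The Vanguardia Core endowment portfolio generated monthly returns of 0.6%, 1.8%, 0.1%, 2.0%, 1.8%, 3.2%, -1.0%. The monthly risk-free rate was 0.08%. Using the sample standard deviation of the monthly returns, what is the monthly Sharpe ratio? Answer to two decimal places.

r̄ = (0.6 + 1.8 + 0.1 + 2 + 1.8 + 3.2 − 1) / 7 = 8.50 / 7 = 1.2143%
Σ(r − r̄)² = 11.7686; sample σ = √(11.7686/6) = 1.4005%
Sharpe = (r̄ − rf) / σ = (1.2143 − 0.08) / 1.4005 = 1.1343 / 1.4005 = 0.8099

0.81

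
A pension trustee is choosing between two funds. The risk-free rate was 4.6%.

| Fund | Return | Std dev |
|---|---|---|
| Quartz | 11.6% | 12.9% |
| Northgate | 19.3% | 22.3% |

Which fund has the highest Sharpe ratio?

Northgate

Quartz: Sharpe ratio = (11.6% − 4.6%) / 12.9% = 0.543
Northgate: Sharpe ratio = (19.3% − 4.6%) / 22.3% = 0.659
Highest: Northgate (0.659).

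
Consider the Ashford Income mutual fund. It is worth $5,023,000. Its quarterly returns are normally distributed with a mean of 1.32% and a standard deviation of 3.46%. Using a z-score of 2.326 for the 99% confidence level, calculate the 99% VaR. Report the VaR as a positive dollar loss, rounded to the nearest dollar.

Return at the 99% tail: μ − z·σ = 1.32% − 2.326 × 3.46% = 1.32 − 8.04796 = -6.72796%
VaR = −(-6.72796%) × $5,023,000 = 6.72796% × $5,023,000 = $337,945

$337,945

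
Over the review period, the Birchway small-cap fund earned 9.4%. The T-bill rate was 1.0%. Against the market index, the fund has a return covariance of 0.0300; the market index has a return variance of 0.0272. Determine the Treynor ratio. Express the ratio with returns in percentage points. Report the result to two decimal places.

β = Cov / Var = 0.0300 / 0.0272 = 1.1029
Treynor = (Rp − Rf) / β = (9.4% − 1.0%) / 1.1029 = 8.40 / 1.1029 = 7.6163

7.62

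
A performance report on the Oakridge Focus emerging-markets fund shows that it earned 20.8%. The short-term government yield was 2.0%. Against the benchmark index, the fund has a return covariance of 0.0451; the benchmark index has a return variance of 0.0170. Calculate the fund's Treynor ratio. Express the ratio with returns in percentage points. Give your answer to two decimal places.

7.09

β = Cov / Var = 0.0451 / 0.0170 = 2.6529
Treynor = (Rp − Rf) / β = (20.8% − 2.0%) / 2.6529 = 18.80 / 2.6529 = 7.0866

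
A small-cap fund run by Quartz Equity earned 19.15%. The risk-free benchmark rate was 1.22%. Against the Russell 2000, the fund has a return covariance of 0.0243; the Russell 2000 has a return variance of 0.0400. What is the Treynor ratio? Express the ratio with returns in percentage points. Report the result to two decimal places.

29.51

β = Cov / Var = 0.0243 / 0.0400 = 0.6075
Treynor = (Rp − Rf) / β = (19.15% − 1.22%) / 0.6075 = 17.93 / 0.6075 = 29.5144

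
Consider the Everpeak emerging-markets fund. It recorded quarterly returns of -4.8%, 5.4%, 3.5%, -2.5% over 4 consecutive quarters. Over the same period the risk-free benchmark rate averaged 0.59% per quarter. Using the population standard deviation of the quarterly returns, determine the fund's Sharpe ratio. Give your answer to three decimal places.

Mean return r̄ = 1.60 / 4 = 0.4000%
Σ(r − r̄)² = (-4.8 − 0.4000)² + (5.4 − 0.4000)² + (3.5 − 0.4000)² + … = 70.0600
σ = √[70.0600 / 4] = 4.1851%
Sharpe = (r̄ − rf) / σ = (0.4000 − 0.59) / 4.1851 = -0.1900 / 4.1851 = -0.0454

-0.045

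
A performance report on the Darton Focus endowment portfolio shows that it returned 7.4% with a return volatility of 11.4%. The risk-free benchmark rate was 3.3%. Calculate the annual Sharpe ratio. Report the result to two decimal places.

Sharpe = (Rp − Rf) / σp = (7.4% − 3.3%) / 11.4% = 4.10% / 11.4% = 0.3596

0.36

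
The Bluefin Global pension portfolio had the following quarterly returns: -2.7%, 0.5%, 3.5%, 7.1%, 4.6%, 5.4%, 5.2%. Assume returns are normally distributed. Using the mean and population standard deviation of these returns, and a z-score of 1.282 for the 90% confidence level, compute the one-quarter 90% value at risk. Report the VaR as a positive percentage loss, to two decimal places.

μ = (-2.7 + 0.5 + 3.5 + 7.1 + 4.6 + 5.4 + 5.2) / 7 = 3.3714%
Population std dev = √[67.9943 / 7] = 3.1166%
VaR = −(μ − z·σ) = −(3.3714 − 1.282 × 3.1166) = −(-0.6241) = 0.6241%

0.62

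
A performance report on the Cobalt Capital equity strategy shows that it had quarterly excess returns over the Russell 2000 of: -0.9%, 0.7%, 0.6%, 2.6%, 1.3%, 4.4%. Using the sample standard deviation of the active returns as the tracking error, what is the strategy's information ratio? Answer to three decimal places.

r̄ = (-0.9 + 0.7 + 0.6 + 2.6 + 1.3 + 4.4) / 6 = 1.4500%
Σ(r − r̄)² = (-0.9 − 1.4500)² + (0.7 − 1.4500)² + … = 16.8550
σ = √[16.8550 / 5] = 1.8360%
IR = r̄ / tracking error = 1.4500 / 1.8360 = 0.7898

0.790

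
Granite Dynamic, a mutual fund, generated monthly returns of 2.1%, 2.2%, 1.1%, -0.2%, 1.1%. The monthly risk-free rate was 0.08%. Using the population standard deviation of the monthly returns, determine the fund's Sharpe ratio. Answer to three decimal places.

1.359

Mean return r̄ = 6.30 / 5 = 1.2600%
Σ(r − r̄)² = (2.1 − 1.2600)² + (2.2 − 1.2600)² + (1.1 − 1.2600)² + … = 3.7720
σ = √[3.7720 / 5] = 0.8686%
Sharpe = (r̄ − rf) / σ = (1.2600 − 0.08) / 0.8686 = 1.1800 / 0.8686 = 1.3585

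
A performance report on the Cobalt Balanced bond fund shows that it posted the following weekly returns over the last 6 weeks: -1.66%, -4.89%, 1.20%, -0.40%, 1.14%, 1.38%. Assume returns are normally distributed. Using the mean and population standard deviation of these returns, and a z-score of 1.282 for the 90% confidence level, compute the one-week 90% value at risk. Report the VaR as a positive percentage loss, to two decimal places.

r̄ = (-1.66 − 4.89 + 1.2 − 0.4 + 1.14 + 1.38) / 6 = -0.5383%
Σ(r − r̄)² = (-1.66 − (-0.5383))² + (-4.89 − (-0.5383))² + … = 29.7329
population σ = √(29.7329 / 6) = √4.9555 = 2.2261%
VaR = −(r̄ − z·σ) = −(-0.5383 − 1.282 × 2.2261) = −(-3.3922) = 3.3922%

3.39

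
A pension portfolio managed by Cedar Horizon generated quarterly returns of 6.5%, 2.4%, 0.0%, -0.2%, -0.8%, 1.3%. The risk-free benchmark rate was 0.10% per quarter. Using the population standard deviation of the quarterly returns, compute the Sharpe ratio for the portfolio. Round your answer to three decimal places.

Mean return μ = 9.20 / 6 = 1.5333%
Population σ = √[Σ(r − μ)² / 6] = √[36.2733 / 6] = √6.0456 = 2.4588%
Sharpe = (μ − rf) / σ = (1.5333 − 0.1) / 2.4588 = 1.4333 / 2.4588 = 0.5829

0.583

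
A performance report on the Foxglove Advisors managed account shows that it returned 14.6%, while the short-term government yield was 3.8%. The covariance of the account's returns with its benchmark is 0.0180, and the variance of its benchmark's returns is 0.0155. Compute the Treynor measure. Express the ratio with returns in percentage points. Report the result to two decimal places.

β = Cov / Var = 0.0180 / 0.0155 = 1.1613
Treynor = (Rp − Rf) / β = (14.6% − 3.8%) / 1.1613 = 10.80 / 1.1613 = 9.2999

9.30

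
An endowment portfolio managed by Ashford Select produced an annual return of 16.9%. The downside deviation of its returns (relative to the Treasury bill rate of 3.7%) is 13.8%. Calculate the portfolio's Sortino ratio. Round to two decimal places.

Sortino = (Rp − Rf) / σd = (16.9% − 3.7%) / 13.8% = 13.20% / 13.8% = 0.9565

0.96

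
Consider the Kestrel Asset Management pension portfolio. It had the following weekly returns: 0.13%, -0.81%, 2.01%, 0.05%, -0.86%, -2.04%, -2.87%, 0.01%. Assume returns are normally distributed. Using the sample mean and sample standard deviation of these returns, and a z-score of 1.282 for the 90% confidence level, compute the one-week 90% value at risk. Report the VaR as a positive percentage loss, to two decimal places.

r̄ = (0.13 − 0.81 + 2.01 + 0.05 − 0.86 − 2.04 − 2.87 + 0.01) / 8 = -0.5475%
Sample σ = √[Σ(r − r̄)² / 7] = √[15.4558 / 7] = √2.2080 = 1.4859%
VaR = −(r̄ − z·σ) = −(-0.5475 − 1.282 × 1.4859) = −(-2.4524) = 2.4524%

2.45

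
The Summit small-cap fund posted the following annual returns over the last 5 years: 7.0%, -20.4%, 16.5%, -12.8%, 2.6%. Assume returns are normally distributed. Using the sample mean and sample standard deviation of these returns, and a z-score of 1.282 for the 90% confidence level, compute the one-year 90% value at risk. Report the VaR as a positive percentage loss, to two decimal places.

μ = (7 − 20.4 + 16.5 − 12.8 + 2.6) / 5 = -7.10 / 5 = -1.4200%
Σ(r − μ)² = (7 − (-1.4200))² + (-20.4 − (-1.4200))² + (16.5 − (-1.4200))² + … = 897.9280
σ = √[897.9280 / 4] = 14.9827%
VaR = −(μ − z·σ) = −(-1.4200 − 1.282 × 14.9827) = −(-20.6278) = 20.6278%

20.63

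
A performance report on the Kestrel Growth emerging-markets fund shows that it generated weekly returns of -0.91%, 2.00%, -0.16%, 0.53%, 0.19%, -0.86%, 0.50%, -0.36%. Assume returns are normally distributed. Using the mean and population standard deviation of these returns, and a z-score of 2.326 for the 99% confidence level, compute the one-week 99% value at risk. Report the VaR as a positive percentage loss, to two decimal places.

Mean return r̄ = 0.930 / 8 = 0.1163%
Σ(r − r̄)² = (-0.91 − 0.1163)² + (2 − 0.1163)² + (-0.16 − 0.1163)² + … = 6.1818
σ = √[6.1818 / 8] = 0.8790%
VaR = −(r̄ − z·σ) = −(0.1163 − 2.326 × 0.8790) = −(-1.9283) = 1.9283%

1.93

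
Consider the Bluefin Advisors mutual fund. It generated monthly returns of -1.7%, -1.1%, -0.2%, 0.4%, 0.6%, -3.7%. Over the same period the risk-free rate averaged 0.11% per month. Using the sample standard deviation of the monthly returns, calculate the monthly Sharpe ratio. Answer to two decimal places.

r̄ = (-1.7 − 1.1 − 0.2 + 0.4 + 0.6 − 3.7) / 6 = -0.9500%
Σ(r − r̄)² = (-1.7 − (-0.9500))² + (-1.1 − (-0.9500))² + … = 12.9350
σ = √[12.9350 / 5] = 1.6084%
Sharpe = (r̄ − rf) / σ = (-0.9500 − 0.11) / 1.6084 = -1.0600 / 1.6084 = -0.6590

-0.66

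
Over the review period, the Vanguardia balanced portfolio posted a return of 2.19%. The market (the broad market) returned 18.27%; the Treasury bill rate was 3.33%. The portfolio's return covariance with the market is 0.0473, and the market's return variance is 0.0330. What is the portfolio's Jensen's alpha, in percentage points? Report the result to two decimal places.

-22.55

β = Cov / Var = 0.0473 / 0.0330 = 1.4333
E[R] = Rf + β(Rm − Rf) = 3.33% + 1.4333 × (18.27% − 3.33%) = 24.7435%
α = Rp − E[R] = 2.19% − 24.7435% = -22.5535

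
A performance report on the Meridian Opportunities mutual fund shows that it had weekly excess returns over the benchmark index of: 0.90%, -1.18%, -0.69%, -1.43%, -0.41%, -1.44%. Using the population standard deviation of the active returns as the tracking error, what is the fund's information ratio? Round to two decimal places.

-0.87

r̄ = (0.9 − 1.18 − 0.69 − 1.43 − 0.41 − 1.44) / 6 = -0.7083%
Σ(r − r̄)² = (0.9 − (-0.7083))² + (-1.18 − (-0.7083))² + … = 3.9547
σ = √[3.9547 / 6] = 0.8119%
IR = r̄ / tracking error = -0.7083 / 0.8119 = -0.8724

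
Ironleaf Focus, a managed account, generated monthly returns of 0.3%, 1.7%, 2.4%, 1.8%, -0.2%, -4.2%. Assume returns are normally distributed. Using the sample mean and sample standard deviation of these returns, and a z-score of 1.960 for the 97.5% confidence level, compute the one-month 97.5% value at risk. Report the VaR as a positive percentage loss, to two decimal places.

μ = (0.3 + 1.7 + 2.4 + 1.8 − 0.2 − 4.2) / 6 = 1.80 / 6 = 0.3000%
Σ(r − μ)² = (0.3 − 0.3000)² + (1.7 − 0.3000)² + (2.4 − 0.3000)² + … = 29.1200
sample σ = √(29.1200 / 5) = √5.8240 = 2.4133%
VaR = −(μ − z·σ) = −(0.3000 − 1.960 × 2.4133) = −(-4.4301) = 4.4301%

4.43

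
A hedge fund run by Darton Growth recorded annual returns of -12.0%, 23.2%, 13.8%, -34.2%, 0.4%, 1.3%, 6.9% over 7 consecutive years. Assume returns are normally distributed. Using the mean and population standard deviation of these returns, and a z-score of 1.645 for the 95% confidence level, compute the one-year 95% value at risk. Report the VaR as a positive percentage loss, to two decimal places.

μ = (-12 + 23.2 + 13.8 − 34.2 + 0.4 + 1.3 + 6.9) / 7 = -0.0857%
Σ(r − μ)² = (-12 − (-0.0857))² + (23.2 − (-0.0857))² + (13.8 − (-0.0857))² + … = 2091.7286
σ = √[2091.7286 / 7] = 17.2864%
VaR = −(μ − z·σ) = −(-0.0857 − 1.645 × 17.2864) = −(-28.5218) = 28.5218%

28.52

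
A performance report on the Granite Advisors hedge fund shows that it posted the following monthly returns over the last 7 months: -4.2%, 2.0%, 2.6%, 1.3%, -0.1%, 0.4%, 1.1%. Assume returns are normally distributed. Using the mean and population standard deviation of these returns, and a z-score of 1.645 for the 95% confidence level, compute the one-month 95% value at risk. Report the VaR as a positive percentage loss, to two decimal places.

2.97

μ = (-4.2 + 2 + 2.6 + 1.3 − 0.1 + 0.4 + 1.1) / 7 = 3.10 / 7 = 0.4429%
Population σ = √[Σ(r − μ)² / 7] = √[30.0971 / 7] = √4.2996 = 2.0735%
VaR = −(μ − z·σ) = −(0.4429 − 1.645 × 2.0735) = −(-2.9680) = 2.9680%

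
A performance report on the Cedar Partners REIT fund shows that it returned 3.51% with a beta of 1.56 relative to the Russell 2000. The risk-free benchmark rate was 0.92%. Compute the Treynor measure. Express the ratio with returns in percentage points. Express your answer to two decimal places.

1.66

Treynor = (Rp − Rf) / β = (3.51% − 0.92%) / 1.56 = 2.59 / 1.56 = 1.6603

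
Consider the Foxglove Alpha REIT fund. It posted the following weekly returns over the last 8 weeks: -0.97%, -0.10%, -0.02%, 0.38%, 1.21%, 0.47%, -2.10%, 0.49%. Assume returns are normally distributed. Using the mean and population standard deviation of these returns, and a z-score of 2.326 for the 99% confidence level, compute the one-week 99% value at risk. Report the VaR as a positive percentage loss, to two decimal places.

Mean return r̄ = -0.640 / 8 = -0.0800%
Σ(r − r̄)² = 7.3796; population σ = √(7.3796/8) = 0.9604%
VaR = −(r̄ − z·σ) = −(-0.0800 − 2.326 × 0.9604) = −(-2.3139) = 2.3139%

2.31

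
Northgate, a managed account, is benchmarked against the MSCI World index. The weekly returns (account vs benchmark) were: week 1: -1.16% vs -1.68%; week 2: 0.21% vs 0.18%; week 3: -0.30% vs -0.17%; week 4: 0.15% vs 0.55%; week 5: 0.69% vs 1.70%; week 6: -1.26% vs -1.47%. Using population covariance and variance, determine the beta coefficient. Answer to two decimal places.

0.60

r̄p = -0.2783%,  r̄m = -0.1483%
Cov = Σ(rp − r̄p)(rm − r̄m) / 6 = 0.8163
Var(rm) = Σ(rm − r̄m)² / 6 = 1.3508
β = Cov / Var = 0.8163 / 1.3508 = 0.6043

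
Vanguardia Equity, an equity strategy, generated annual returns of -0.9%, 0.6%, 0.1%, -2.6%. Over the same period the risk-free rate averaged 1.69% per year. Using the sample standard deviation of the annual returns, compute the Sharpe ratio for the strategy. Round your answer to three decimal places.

-1.693

r̄ = (-0.9 + 0.6 + 0.1 − 2.6) / 4 = -2.80 / 4 = -0.7000%
Sample σ = √[Σ(r − r̄)² / 3] = √[5.9800 / 3] = √1.9933 = 1.4118%
Sharpe = (r̄ − rf) / σ = (-0.7000 − 1.69) / 1.4118 = -2.3900 / 1.4118 = -1.6929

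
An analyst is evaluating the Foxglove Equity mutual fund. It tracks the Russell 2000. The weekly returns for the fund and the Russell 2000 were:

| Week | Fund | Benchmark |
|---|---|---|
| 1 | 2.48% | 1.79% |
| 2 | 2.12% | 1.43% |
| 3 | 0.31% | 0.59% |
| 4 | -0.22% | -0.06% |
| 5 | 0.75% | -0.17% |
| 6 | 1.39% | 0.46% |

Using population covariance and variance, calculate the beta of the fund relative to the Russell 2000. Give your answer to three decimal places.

1.147

r̄p = 1.1383%,  r̄m = 0.6733%
Cov = Σ(rp − r̄p)(rm − r̄m) / 6 = 0.5967
Var(rm) = Σ(rm − r̄m)² / 6 = 0.5202
β = Cov / Var = 0.5967 / 0.5202 = 1.1471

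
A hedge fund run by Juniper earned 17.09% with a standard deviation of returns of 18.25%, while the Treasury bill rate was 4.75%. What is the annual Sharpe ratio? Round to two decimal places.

0.68

Sharpe = (Rp − Rf) / σp = (17.09% − 4.75%) / 18.25% = 12.34% / 18.25% = 0.6762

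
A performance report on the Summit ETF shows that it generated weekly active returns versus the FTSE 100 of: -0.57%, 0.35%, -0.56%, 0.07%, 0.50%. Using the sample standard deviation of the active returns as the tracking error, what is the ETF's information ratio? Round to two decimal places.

μ = (-0.57 + 0.35 − 0.56 + 0.07 + 0.5) / 5 = -0.210 / 5 = -0.0420%
Σ(r − μ)² = (-0.57 − (-0.0420))² + (0.35 − (-0.0420))² + (-0.56 − (-0.0420))² + … = 1.0071
sample σ = √(1.0071 / 4) = √0.2518 = 0.5018%
IR = μ / tracking error = -0.0420 / 0.5018 = -0.0837

-0.08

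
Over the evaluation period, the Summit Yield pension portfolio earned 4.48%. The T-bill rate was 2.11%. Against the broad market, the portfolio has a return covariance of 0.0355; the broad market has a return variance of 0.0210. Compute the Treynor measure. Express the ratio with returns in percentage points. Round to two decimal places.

1.40

β = Cov / Var = 0.0355 / 0.0210 = 1.6905
Treynor = (Rp − Rf) / β = (4.48% − 2.11%) / 1.6905 = 2.37 / 1.6905 = 1.4020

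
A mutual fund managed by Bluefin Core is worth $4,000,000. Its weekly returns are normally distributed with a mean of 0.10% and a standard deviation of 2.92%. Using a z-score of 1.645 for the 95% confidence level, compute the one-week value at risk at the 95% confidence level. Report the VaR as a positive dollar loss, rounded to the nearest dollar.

Return at the 95% tail: μ − z·σ = 0.10% − 1.645 × 2.92% = 0.1 − 4.8034 = -4.7034%
VaR = −(-4.7034%) × $4,000,000 = 4.7034% × $4,000,000 = $188,136

$188,136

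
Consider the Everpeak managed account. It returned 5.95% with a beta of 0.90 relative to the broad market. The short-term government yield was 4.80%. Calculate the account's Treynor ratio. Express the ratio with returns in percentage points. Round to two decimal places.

1.28

Treynor = (Rp − Rf) / β = (5.95% − 4.80%) / 0.90 = 1.15 / 0.90 = 1.2778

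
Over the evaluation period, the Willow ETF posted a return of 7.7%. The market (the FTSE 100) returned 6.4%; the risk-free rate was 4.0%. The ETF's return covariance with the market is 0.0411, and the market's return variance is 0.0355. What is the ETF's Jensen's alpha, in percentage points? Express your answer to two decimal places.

0.92

β = Cov / Var = 0.0411 / 0.0355 = 1.1577
E[R] = Rf + β(Rm − Rf) = 4.0% + 1.1577 × (6.4% − 4.0%) = 6.7785%
α = Rp − E[R] = 7.7% − 6.7785% = 0.9215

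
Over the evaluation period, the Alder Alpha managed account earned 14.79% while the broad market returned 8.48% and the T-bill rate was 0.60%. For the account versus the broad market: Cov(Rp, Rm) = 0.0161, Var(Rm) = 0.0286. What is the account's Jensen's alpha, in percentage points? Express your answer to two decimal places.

β = Cov / Var = 0.0161 / 0.0286 = 0.5629
E[R] = Rf + β(Rm − Rf) = 0.60% + 0.5629 × (8.48% − 0.60%) = 5.0357%
α = Rp − E[R] = 14.79% − 5.0357% = 9.7543

9.75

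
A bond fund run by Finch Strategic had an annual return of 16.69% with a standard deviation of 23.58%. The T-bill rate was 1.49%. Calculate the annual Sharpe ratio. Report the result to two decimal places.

Sharpe = (Rp − Rf) / σp = (16.69% − 1.49%) / 23.58% = 15.20% / 23.58% = 0.6446

0.64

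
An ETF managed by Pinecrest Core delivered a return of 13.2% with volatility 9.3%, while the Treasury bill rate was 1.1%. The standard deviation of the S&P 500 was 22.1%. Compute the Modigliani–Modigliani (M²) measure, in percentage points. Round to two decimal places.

29.85

Sharpe = (Rp − Rf) / σp = (13.2% − 1.1%) / 9.3% = 1.3011
M² = Rf + Sharpe × σm = 1.1% + 1.3011 × 22.1% = 29.8543%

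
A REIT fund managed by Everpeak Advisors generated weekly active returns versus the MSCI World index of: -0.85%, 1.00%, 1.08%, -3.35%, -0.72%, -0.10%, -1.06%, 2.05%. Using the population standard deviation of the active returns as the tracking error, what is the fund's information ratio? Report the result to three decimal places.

r̄ = (-0.85 + 1 + 1.08 − 3.35 − 0.72 − 0.1 − 1.06 + 2.05) / 8 = -0.2438%
Σ(r − r̄)² = (-0.85 − (-0.2438))² + (1 − (-0.2438))² + (1.08 − (-0.2438))² + … = 19.4906
σ = √[19.4906 / 8] = 1.5609%
IR = r̄ / tracking error = -0.2438 / 1.5609 = -0.1562

-0.156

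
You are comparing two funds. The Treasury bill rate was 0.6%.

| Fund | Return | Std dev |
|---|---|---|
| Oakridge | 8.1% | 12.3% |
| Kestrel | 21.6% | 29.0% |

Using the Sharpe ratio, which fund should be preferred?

Oakridge: Sharpe ratio = (8.1% − 0.6%) / 12.3% = 0.610
Kestrel: Sharpe ratio = (21.6% − 0.6%) / 29.0% = 0.724
Highest: Kestrel (0.724).

Kestrel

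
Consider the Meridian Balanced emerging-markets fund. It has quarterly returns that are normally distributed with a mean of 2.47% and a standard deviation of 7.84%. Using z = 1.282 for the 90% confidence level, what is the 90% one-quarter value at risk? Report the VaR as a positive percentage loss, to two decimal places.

7.58

VaR (as % loss) = −(μ − z·σ) = −(2.47% − 1.282 × 7.84%) = −(-7.58088%) = 7.58088%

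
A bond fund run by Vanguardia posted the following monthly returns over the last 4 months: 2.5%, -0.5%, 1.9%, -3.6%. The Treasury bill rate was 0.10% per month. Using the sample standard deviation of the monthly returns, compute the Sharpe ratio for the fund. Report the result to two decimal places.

-0.01

Mean return μ = 0.30 / 4 = 0.0750%
Σ(r − μ)² = 23.0475; sample σ = √(23.0475/3) = 2.7717%
Sharpe = (μ − rf) / σ = (0.0750 − 0.1) / 2.7717 = -0.0250 / 2.7717 = -0.0090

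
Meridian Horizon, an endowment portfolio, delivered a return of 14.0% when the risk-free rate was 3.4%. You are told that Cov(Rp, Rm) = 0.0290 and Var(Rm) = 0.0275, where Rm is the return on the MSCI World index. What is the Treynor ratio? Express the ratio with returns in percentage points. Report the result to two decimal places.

10.05

β = Cov / Var = 0.0290 / 0.0275 = 1.0545
Treynor = (Rp − Rf) / β = (14.0% − 3.4%) / 1.0545 = 10.60 / 1.0545 = 10.0522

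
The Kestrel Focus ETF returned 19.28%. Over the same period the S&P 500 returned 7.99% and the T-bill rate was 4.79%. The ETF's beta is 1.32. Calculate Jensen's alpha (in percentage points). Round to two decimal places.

CAPM expected return = Rf + β(Rm − Rf) = 4.79% + 1.32 × (7.99% − 4.79%) = 4.79 + 1.32 × 3.20 = 9.0140%
Jensen's α = Rp − E[R] = 19.28% − 9.0140% = 10.2660

10.27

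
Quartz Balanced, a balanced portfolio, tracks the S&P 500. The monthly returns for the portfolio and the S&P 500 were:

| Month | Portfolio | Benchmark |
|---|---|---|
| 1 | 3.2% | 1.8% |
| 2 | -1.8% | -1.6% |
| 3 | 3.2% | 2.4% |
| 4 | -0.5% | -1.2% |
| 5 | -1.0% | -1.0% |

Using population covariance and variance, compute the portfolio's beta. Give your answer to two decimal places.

1.27

r̄p = 0.6200%,  r̄m = 0.0800%
Cov = Σ(rp − r̄p)(rm − r̄m) / 5 = 3.5344
Var(rm) = Σ(rm − r̄m)² / 5 = 2.7936
β = Cov / Var = 3.5344 / 2.7936 = 1.2652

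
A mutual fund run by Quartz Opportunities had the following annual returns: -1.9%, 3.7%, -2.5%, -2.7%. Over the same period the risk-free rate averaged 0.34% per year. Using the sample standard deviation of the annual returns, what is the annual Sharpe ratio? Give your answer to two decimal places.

r̄ = (-1.9 + 3.7 − 2.5 − 2.7) / 4 = -3.40 / 4 = -0.8500%
Sample std dev = √[27.9500 / 3] = 3.0523%
Sharpe = (r̄ − rf) / σ = (-0.8500 − 0.34) / 3.0523 = -1.1900 / 3.0523 = -0.3899

-0.39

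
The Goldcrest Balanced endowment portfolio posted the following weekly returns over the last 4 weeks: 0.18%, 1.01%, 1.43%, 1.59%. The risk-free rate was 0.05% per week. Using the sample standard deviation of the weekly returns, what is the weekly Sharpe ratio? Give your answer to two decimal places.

μ = (0.18 + 1.01 + 1.43 + 1.59) / 4 = 4.210 / 4 = 1.0525%
Sample std dev = √[1.1945 / 3] = 0.6310%
Sharpe = (μ − rf) / σ = (1.0525 − 0.05) / 0.6310 = 1.0025 / 0.6310 = 1.5887

1.59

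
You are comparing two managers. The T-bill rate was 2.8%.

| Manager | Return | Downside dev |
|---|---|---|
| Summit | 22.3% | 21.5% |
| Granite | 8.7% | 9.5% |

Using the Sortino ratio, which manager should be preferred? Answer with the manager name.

Summit: Sortino ratio = (22.3% − 2.8%) / 21.5% = 0.907
Granite: Sortino ratio = (8.7% − 2.8%) / 9.5% = 0.621
Highest: Summit (0.907).

Summit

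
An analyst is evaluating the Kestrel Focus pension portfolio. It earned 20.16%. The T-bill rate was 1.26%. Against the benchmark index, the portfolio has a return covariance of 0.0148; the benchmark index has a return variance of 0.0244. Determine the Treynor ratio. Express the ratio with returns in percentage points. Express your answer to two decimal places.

31.16

β = Cov / Var = 0.0148 / 0.0244 = 0.6066
Treynor = (Rp − Rf) / β = (20.16% − 1.26%) / 0.6066 = 18.90 / 0.6066 = 31.1573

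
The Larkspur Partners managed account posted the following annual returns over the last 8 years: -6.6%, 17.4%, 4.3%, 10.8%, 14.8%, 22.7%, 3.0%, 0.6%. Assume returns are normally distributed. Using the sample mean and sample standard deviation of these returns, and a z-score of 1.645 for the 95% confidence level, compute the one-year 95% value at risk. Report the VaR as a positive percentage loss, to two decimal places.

7.65

r̄ = (-6.6 + 17.4 + 4.3 + 10.8 + 14.8 + 22.7 + 3 + 0.6) / 8 = 8.3750%
Σ(r − r̄)² = 664.0150; sample σ = √(664.0150/7) = 9.7396%
VaR = −(r̄ − z·σ) = −(8.3750 − 1.645 × 9.7396) = −(-7.6466) = 7.6466%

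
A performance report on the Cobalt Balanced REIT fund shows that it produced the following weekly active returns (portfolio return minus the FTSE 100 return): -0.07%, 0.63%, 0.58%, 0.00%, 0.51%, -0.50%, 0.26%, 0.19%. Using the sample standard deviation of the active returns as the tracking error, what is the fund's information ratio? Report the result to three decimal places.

Mean return r̄ = 1.600 / 8 = 0.2000%
Σ(r − r̄)² = (-0.07 − 0.2000)² + (0.63 − 0.2000)² + … = 1.0320
sample σ = √(1.0320 / 7) = √0.1474 = 0.3839%
IR = r̄ / tracking error = 0.2000 / 0.3839 = 0.5210

0.521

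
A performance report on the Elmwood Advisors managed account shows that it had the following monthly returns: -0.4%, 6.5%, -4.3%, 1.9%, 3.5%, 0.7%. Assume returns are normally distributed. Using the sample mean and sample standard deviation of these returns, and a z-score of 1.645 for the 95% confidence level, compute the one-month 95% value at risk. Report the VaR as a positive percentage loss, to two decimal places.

r̄ = (-0.4 + 6.5 − 4.3 + 1.9 + 3.5 + 0.7) / 6 = 1.3167%
Σ(r − r̄)² = (-0.4 − 1.3167)² + (6.5 − 1.3167)² + (-4.3 − 1.3167)² + … = 66.8483
sample σ = √(66.8483 / 5) = √13.3697 = 3.6565%
VaR = −(r̄ − z·σ) = −(1.3167 − 1.645 × 3.6565) = −(-4.6982) = 4.6982%

4.70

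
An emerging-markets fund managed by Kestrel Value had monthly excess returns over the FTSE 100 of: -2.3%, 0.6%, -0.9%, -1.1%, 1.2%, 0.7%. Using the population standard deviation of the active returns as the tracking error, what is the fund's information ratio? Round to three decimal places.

μ = (-2.3 + 0.6 − 0.9 − 1.1 + 1.2 + 0.7) / 6 = -0.3000%
Σ(r − μ)² = 9.0600; population σ = √(9.0600/6) = 1.2288%
IR = μ / tracking error = -0.3000 / 1.2288 = -0.2441

-0.244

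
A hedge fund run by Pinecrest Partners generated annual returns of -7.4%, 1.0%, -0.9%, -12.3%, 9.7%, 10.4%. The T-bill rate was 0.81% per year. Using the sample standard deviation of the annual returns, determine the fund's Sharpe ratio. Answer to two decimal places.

r̄ = (-7.4 + 1 − 0.9 − 12.3 + 9.7 + 10.4) / 6 = 0.0833%
Sample σ = √[Σ(r − r̄)² / 5] = √[410.0683 / 5] = √82.0137 = 9.0561%
Sharpe = (r̄ − rf) / σ = (0.0833 − 0.81) / 9.0561 = -0.7267 / 9.0561 = -0.0802

-0.08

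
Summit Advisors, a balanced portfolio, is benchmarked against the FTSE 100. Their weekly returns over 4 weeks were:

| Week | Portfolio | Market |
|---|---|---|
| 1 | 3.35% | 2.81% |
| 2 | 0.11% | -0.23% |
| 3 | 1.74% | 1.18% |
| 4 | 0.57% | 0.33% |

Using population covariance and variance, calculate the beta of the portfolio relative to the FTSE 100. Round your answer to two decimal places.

1.09

r̄p = 1.4425%,  r̄m = 1.0225%
Cov = Σ(rp − r̄p)(rm − r̄m) / 4 = 1.4324
Var(rm) = Σ(rm − r̄m)² / 4 = 1.3171
β = Cov / Var = 1.4324 / 1.3171 = 1.0875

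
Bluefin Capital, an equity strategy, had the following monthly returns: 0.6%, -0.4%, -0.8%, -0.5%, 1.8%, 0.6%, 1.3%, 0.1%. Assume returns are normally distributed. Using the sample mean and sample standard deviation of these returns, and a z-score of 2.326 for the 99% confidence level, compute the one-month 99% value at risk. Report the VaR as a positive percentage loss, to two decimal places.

1.78

Mean return r̄ = 2.70 / 8 = 0.3375%
Sample std dev = √[5.7988 / 7] = 0.9102%
VaR = −(r̄ − z·σ) = −(0.3375 − 2.326 × 0.9102) = −(-1.7796) = 1.7796%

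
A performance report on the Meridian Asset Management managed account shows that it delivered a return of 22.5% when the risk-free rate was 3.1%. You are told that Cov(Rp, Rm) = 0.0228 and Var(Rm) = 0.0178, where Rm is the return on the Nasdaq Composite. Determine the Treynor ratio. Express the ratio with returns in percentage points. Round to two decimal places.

15.15

β = Cov / Var = 0.0228 / 0.0178 = 1.2809
Treynor = (Rp − Rf) / β = (22.5% − 3.1%) / 1.2809 = 19.40 / 1.2809 = 15.1456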